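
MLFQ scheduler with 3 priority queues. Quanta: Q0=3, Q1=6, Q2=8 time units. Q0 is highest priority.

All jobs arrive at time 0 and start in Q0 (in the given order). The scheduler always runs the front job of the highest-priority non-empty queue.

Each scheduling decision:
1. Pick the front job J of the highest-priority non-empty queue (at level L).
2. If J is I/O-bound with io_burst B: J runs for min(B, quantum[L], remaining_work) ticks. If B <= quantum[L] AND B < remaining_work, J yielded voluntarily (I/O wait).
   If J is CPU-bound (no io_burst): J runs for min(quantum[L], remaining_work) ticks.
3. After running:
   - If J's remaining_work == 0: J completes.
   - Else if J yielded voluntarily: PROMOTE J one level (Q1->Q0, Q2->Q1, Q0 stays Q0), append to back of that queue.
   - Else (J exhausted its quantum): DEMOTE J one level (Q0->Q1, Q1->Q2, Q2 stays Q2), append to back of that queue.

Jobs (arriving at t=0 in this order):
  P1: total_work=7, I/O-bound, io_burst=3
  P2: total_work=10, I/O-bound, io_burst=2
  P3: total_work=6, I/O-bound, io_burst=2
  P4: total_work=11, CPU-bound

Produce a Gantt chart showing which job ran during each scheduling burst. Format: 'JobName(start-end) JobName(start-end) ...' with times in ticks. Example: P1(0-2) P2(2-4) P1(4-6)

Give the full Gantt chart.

t=0-3: P1@Q0 runs 3, rem=4, I/O yield, promote→Q0. Q0=[P2,P3,P4,P1] Q1=[] Q2=[]
t=3-5: P2@Q0 runs 2, rem=8, I/O yield, promote→Q0. Q0=[P3,P4,P1,P2] Q1=[] Q2=[]
t=5-7: P3@Q0 runs 2, rem=4, I/O yield, promote→Q0. Q0=[P4,P1,P2,P3] Q1=[] Q2=[]
t=7-10: P4@Q0 runs 3, rem=8, quantum used, demote→Q1. Q0=[P1,P2,P3] Q1=[P4] Q2=[]
t=10-13: P1@Q0 runs 3, rem=1, I/O yield, promote→Q0. Q0=[P2,P3,P1] Q1=[P4] Q2=[]
t=13-15: P2@Q0 runs 2, rem=6, I/O yield, promote→Q0. Q0=[P3,P1,P2] Q1=[P4] Q2=[]
t=15-17: P3@Q0 runs 2, rem=2, I/O yield, promote→Q0. Q0=[P1,P2,P3] Q1=[P4] Q2=[]
t=17-18: P1@Q0 runs 1, rem=0, completes. Q0=[P2,P3] Q1=[P4] Q2=[]
t=18-20: P2@Q0 runs 2, rem=4, I/O yield, promote→Q0. Q0=[P3,P2] Q1=[P4] Q2=[]
t=20-22: P3@Q0 runs 2, rem=0, completes. Q0=[P2] Q1=[P4] Q2=[]
t=22-24: P2@Q0 runs 2, rem=2, I/O yield, promote→Q0. Q0=[P2] Q1=[P4] Q2=[]
t=24-26: P2@Q0 runs 2, rem=0, completes. Q0=[] Q1=[P4] Q2=[]
t=26-32: P4@Q1 runs 6, rem=2, quantum used, demote→Q2. Q0=[] Q1=[] Q2=[P4]
t=32-34: P4@Q2 runs 2, rem=0, completes. Q0=[] Q1=[] Q2=[]

Answer: P1(0-3) P2(3-5) P3(5-7) P4(7-10) P1(10-13) P2(13-15) P3(15-17) P1(17-18) P2(18-20) P3(20-22) P2(22-24) P2(24-26) P4(26-32) P4(32-34)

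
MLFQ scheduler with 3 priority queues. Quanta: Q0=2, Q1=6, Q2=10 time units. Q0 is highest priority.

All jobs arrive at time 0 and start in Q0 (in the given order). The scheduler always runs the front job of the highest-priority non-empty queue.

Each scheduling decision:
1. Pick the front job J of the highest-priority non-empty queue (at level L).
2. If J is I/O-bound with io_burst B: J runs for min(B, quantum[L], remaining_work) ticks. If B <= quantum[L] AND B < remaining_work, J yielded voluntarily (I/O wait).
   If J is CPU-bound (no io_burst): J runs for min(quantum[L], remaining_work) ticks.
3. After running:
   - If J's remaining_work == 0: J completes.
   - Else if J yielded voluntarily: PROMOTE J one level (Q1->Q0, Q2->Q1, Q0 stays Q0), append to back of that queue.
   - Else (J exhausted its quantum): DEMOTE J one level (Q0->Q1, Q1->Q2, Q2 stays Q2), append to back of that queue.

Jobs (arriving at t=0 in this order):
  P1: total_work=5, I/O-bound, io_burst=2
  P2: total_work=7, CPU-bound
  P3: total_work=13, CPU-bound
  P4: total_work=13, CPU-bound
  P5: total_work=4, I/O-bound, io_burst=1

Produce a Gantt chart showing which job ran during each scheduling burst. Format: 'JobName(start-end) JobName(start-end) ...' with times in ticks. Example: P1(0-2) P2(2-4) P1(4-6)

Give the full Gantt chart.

Answer: P1(0-2) P2(2-4) P3(4-6) P4(6-8) P5(8-9) P1(9-11) P5(11-12) P1(12-13) P5(13-14) P5(14-15) P2(15-20) P3(20-26) P4(26-32) P3(32-37) P4(37-42)

Derivation:
t=0-2: P1@Q0 runs 2, rem=3, I/O yield, promote→Q0. Q0=[P2,P3,P4,P5,P1] Q1=[] Q2=[]
t=2-4: P2@Q0 runs 2, rem=5, quantum used, demote→Q1. Q0=[P3,P4,P5,P1] Q1=[P2] Q2=[]
t=4-6: P3@Q0 runs 2, rem=11, quantum used, demote→Q1. Q0=[P4,P5,P1] Q1=[P2,P3] Q2=[]
t=6-8: P4@Q0 runs 2, rem=11, quantum used, demote→Q1. Q0=[P5,P1] Q1=[P2,P3,P4] Q2=[]
t=8-9: P5@Q0 runs 1, rem=3, I/O yield, promote→Q0. Q0=[P1,P5] Q1=[P2,P3,P4] Q2=[]
t=9-11: P1@Q0 runs 2, rem=1, I/O yield, promote→Q0. Q0=[P5,P1] Q1=[P2,P3,P4] Q2=[]
t=11-12: P5@Q0 runs 1, rem=2, I/O yield, promote→Q0. Q0=[P1,P5] Q1=[P2,P3,P4] Q2=[]
t=12-13: P1@Q0 runs 1, rem=0, completes. Q0=[P5] Q1=[P2,P3,P4] Q2=[]
t=13-14: P5@Q0 runs 1, rem=1, I/O yield, promote→Q0. Q0=[P5] Q1=[P2,P3,P4] Q2=[]
t=14-15: P5@Q0 runs 1, rem=0, completes. Q0=[] Q1=[P2,P3,P4] Q2=[]
t=15-20: P2@Q1 runs 5, rem=0, completes. Q0=[] Q1=[P3,P4] Q2=[]
t=20-26: P3@Q1 runs 6, rem=5, quantum used, demote→Q2. Q0=[] Q1=[P4] Q2=[P3]
t=26-32: P4@Q1 runs 6, rem=5, quantum used, demote→Q2. Q0=[] Q1=[] Q2=[P3,P4]
t=32-37: P3@Q2 runs 5, rem=0, completes. Q0=[] Q1=[] Q2=[P4]
t=37-42: P4@Q2 runs 5, rem=0, completes. Q0=[] Q1=[] Q2=[]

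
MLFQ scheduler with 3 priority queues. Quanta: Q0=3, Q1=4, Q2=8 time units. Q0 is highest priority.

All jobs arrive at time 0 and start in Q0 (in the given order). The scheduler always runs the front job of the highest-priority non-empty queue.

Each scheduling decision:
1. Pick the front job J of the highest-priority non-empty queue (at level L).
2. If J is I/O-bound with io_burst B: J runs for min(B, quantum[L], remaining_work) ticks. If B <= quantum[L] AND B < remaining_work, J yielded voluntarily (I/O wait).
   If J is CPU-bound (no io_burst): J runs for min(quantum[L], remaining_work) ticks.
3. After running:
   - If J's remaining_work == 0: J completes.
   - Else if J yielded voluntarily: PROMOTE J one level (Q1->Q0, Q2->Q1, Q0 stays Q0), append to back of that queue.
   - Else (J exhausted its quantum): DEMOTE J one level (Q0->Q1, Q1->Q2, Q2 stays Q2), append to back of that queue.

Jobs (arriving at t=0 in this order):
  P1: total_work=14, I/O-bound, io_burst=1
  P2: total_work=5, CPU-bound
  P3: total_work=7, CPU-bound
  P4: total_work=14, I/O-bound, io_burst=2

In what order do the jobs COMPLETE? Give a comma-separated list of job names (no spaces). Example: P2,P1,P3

t=0-1: P1@Q0 runs 1, rem=13, I/O yield, promote→Q0. Q0=[P2,P3,P4,P1] Q1=[] Q2=[]
t=1-4: P2@Q0 runs 3, rem=2, quantum used, demote→Q1. Q0=[P3,P4,P1] Q1=[P2] Q2=[]
t=4-7: P3@Q0 runs 3, rem=4, quantum used, demote→Q1. Q0=[P4,P1] Q1=[P2,P3] Q2=[]
t=7-9: P4@Q0 runs 2, rem=12, I/O yield, promote→Q0. Q0=[P1,P4] Q1=[P2,P3] Q2=[]
t=9-10: P1@Q0 runs 1, rem=12, I/O yield, promote→Q0. Q0=[P4,P1] Q1=[P2,P3] Q2=[]
t=10-12: P4@Q0 runs 2, rem=10, I/O yield, promote→Q0. Q0=[P1,P4] Q1=[P2,P3] Q2=[]
t=12-13: P1@Q0 runs 1, rem=11, I/O yield, promote→Q0. Q0=[P4,P1] Q1=[P2,P3] Q2=[]
t=13-15: P4@Q0 runs 2, rem=8, I/O yield, promote→Q0. Q0=[P1,P4] Q1=[P2,P3] Q2=[]
t=15-16: P1@Q0 runs 1, rem=10, I/O yield, promote→Q0. Q0=[P4,P1] Q1=[P2,P3] Q2=[]
t=16-18: P4@Q0 runs 2, rem=6, I/O yield, promote→Q0. Q0=[P1,P4] Q1=[P2,P3] Q2=[]
t=18-19: P1@Q0 runs 1, rem=9, I/O yield, promote→Q0. Q0=[P4,P1] Q1=[P2,P3] Q2=[]
t=19-21: P4@Q0 runs 2, rem=4, I/O yield, promote→Q0. Q0=[P1,P4] Q1=[P2,P3] Q2=[]
t=21-22: P1@Q0 runs 1, rem=8, I/O yield, promote→Q0. Q0=[P4,P1] Q1=[P2,P3] Q2=[]
t=22-24: P4@Q0 runs 2, rem=2, I/O yield, promote→Q0. Q0=[P1,P4] Q1=[P2,P3] Q2=[]
t=24-25: P1@Q0 runs 1, rem=7, I/O yield, promote→Q0. Q0=[P4,P1] Q1=[P2,P3] Q2=[]
t=25-27: P4@Q0 runs 2, rem=0, completes. Q0=[P1] Q1=[P2,P3] Q2=[]
t=27-28: P1@Q0 runs 1, rem=6, I/O yield, promote→Q0. Q0=[P1] Q1=[P2,P3] Q2=[]
t=28-29: P1@Q0 runs 1, rem=5, I/O yield, promote→Q0. Q0=[P1] Q1=[P2,P3] Q2=[]
t=29-30: P1@Q0 runs 1, rem=4, I/O yield, promote→Q0. Q0=[P1] Q1=[P2,P3] Q2=[]
t=30-31: P1@Q0 runs 1, rem=3, I/O yield, promote→Q0. Q0=[P1] Q1=[P2,P3] Q2=[]
t=31-32: P1@Q0 runs 1, rem=2, I/O yield, promote→Q0. Q0=[P1] Q1=[P2,P3] Q2=[]
t=32-33: P1@Q0 runs 1, rem=1, I/O yield, promote→Q0. Q0=[P1] Q1=[P2,P3] Q2=[]
t=33-34: P1@Q0 runs 1, rem=0, completes. Q0=[] Q1=[P2,P3] Q2=[]
t=34-36: P2@Q1 runs 2, rem=0, completes. Q0=[] Q1=[P3] Q2=[]
t=36-40: P3@Q1 runs 4, rem=0, completes. Q0=[] Q1=[] Q2=[]

Answer: P4,P1,P2,P3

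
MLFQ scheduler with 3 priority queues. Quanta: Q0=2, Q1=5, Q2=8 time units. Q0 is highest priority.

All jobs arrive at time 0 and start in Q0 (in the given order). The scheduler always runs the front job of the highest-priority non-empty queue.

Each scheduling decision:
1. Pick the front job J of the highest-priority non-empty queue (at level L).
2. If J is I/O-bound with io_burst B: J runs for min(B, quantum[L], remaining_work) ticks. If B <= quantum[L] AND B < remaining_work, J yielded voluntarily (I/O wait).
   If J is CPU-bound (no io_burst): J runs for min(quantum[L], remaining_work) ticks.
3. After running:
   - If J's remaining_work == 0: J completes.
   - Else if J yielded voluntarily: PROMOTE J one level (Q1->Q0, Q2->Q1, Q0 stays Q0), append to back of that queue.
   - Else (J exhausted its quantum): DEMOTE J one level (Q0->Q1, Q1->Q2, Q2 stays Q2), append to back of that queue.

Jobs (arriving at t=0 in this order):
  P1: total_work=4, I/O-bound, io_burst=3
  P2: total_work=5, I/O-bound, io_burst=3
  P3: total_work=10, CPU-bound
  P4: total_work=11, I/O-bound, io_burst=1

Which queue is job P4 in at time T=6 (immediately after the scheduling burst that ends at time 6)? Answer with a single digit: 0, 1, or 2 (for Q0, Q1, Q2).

Answer: 0

Derivation:
t=0-2: P1@Q0 runs 2, rem=2, quantum used, demote→Q1. Q0=[P2,P3,P4] Q1=[P1] Q2=[]
t=2-4: P2@Q0 runs 2, rem=3, quantum used, demote→Q1. Q0=[P3,P4] Q1=[P1,P2] Q2=[]
t=4-6: P3@Q0 runs 2, rem=8, quantum used, demote→Q1. Q0=[P4] Q1=[P1,P2,P3] Q2=[]
t=6-7: P4@Q0 runs 1, rem=10, I/O yield, promote→Q0. Q0=[P4] Q1=[P1,P2,P3] Q2=[]
t=7-8: P4@Q0 runs 1, rem=9, I/O yield, promote→Q0. Q0=[P4] Q1=[P1,P2,P3] Q2=[]
t=8-9: P4@Q0 runs 1, rem=8, I/O yield, promote→Q0. Q0=[P4] Q1=[P1,P2,P3] Q2=[]
t=9-10: P4@Q0 runs 1, rem=7, I/O yield, promote→Q0. Q0=[P4] Q1=[P1,P2,P3] Q2=[]
t=10-11: P4@Q0 runs 1, rem=6, I/O yield, promote→Q0. Q0=[P4] Q1=[P1,P2,P3] Q2=[]
t=11-12: P4@Q0 runs 1, rem=5, I/O yield, promote→Q0. Q0=[P4] Q1=[P1,P2,P3] Q2=[]
t=12-13: P4@Q0 runs 1, rem=4, I/O yield, promote→Q0. Q0=[P4] Q1=[P1,P2,P3] Q2=[]
t=13-14: P4@Q0 runs 1, rem=3, I/O yield, promote→Q0. Q0=[P4] Q1=[P1,P2,P3] Q2=[]
t=14-15: P4@Q0 runs 1, rem=2, I/O yield, promote→Q0. Q0=[P4] Q1=[P1,P2,P3] Q2=[]
t=15-16: P4@Q0 runs 1, rem=1, I/O yield, promote→Q0. Q0=[P4] Q1=[P1,P2,P3] Q2=[]
t=16-17: P4@Q0 runs 1, rem=0, completes. Q0=[] Q1=[P1,P2,P3] Q2=[]
t=17-19: P1@Q1 runs 2, rem=0, completes. Q0=[] Q1=[P2,P3] Q2=[]
t=19-22: P2@Q1 runs 3, rem=0, completes. Q0=[] Q1=[P3] Q2=[]
t=22-27: P3@Q1 runs 5, rem=3, quantum used, demote→Q2. Q0=[] Q1=[] Q2=[P3]
t=27-30: P3@Q2 runs 3, rem=0, completes. Q0=[] Q1=[] Q2=[]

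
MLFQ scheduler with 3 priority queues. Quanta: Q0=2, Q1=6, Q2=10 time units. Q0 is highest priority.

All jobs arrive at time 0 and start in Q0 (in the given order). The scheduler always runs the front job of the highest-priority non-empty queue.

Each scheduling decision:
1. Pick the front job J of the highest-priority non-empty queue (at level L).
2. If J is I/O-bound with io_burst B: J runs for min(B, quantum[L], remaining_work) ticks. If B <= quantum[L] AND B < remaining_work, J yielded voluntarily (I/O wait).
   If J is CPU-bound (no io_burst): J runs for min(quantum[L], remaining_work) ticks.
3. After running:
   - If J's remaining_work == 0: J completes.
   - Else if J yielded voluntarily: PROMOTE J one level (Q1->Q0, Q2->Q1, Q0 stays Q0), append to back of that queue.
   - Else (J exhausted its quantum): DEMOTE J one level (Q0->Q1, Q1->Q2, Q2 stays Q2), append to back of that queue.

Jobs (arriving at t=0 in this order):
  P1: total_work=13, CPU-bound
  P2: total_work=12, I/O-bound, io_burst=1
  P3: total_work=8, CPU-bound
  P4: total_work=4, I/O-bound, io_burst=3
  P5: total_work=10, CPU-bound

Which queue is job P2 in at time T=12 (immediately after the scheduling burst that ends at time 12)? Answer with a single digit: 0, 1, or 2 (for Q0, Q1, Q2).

t=0-2: P1@Q0 runs 2, rem=11, quantum used, demote→Q1. Q0=[P2,P3,P4,P5] Q1=[P1] Q2=[]
t=2-3: P2@Q0 runs 1, rem=11, I/O yield, promote→Q0. Q0=[P3,P4,P5,P2] Q1=[P1] Q2=[]
t=3-5: P3@Q0 runs 2, rem=6, quantum used, demote→Q1. Q0=[P4,P5,P2] Q1=[P1,P3] Q2=[]
t=5-7: P4@Q0 runs 2, rem=2, quantum used, demote→Q1. Q0=[P5,P2] Q1=[P1,P3,P4] Q2=[]
t=7-9: P5@Q0 runs 2, rem=8, quantum used, demote→Q1. Q0=[P2] Q1=[P1,P3,P4,P5] Q2=[]
t=9-10: P2@Q0 runs 1, rem=10, I/O yield, promote→Q0. Q0=[P2] Q1=[P1,P3,P4,P5] Q2=[]
t=10-11: P2@Q0 runs 1, rem=9, I/O yield, promote→Q0. Q0=[P2] Q1=[P1,P3,P4,P5] Q2=[]
t=11-12: P2@Q0 runs 1, rem=8, I/O yield, promote→Q0. Q0=[P2] Q1=[P1,P3,P4,P5] Q2=[]
t=12-13: P2@Q0 runs 1, rem=7, I/O yield, promote→Q0. Q0=[P2] Q1=[P1,P3,P4,P5] Q2=[]
t=13-14: P2@Q0 runs 1, rem=6, I/O yield, promote→Q0. Q0=[P2] Q1=[P1,P3,P4,P5] Q2=[]
t=14-15: P2@Q0 runs 1, rem=5, I/O yield, promote→Q0. Q0=[P2] Q1=[P1,P3,P4,P5] Q2=[]
t=15-16: P2@Q0 runs 1, rem=4, I/O yield, promote→Q0. Q0=[P2] Q1=[P1,P3,P4,P5] Q2=[]
t=16-17: P2@Q0 runs 1, rem=3, I/O yield, promote→Q0. Q0=[P2] Q1=[P1,P3,P4,P5] Q2=[]
t=17-18: P2@Q0 runs 1, rem=2, I/O yield, promote→Q0. Q0=[P2] Q1=[P1,P3,P4,P5] Q2=[]
t=18-19: P2@Q0 runs 1, rem=1, I/O yield, promote→Q0. Q0=[P2] Q1=[P1,P3,P4,P5] Q2=[]
t=19-20: P2@Q0 runs 1, rem=0, completes. Q0=[] Q1=[P1,P3,P4,P5] Q2=[]
t=20-26: P1@Q1 runs 6, rem=5, quantum used, demote→Q2. Q0=[] Q1=[P3,P4,P5] Q2=[P1]
t=26-32: P3@Q1 runs 6, rem=0, completes. Q0=[] Q1=[P4,P5] Q2=[P1]
t=32-34: P4@Q1 runs 2, rem=0, completes. Q0=[] Q1=[P5] Q2=[P1]
t=34-40: P5@Q1 runs 6, rem=2, quantum used, demote→Q2. Q0=[] Q1=[] Q2=[P1,P5]
t=40-45: P1@Q2 runs 5, rem=0, completes. Q0=[] Q1=[] Q2=[P5]
t=45-47: P5@Q2 runs 2, rem=0, completes. Q0=[] Q1=[] Q2=[]

Answer: 0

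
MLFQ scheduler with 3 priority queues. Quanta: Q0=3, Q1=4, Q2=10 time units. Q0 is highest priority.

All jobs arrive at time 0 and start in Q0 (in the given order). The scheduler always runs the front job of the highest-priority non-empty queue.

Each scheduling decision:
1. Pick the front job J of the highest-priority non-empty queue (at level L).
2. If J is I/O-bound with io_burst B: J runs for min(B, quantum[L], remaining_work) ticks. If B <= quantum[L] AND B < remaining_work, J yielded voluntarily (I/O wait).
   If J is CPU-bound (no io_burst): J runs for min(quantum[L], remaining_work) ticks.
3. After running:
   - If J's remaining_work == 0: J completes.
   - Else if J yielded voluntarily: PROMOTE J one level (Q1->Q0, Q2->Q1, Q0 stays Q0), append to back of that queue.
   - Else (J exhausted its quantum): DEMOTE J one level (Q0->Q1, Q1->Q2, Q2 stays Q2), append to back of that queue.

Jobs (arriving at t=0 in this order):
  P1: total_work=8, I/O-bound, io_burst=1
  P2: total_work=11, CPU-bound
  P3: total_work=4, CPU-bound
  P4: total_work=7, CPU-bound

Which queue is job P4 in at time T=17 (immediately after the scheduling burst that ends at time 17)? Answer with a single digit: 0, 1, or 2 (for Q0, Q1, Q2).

t=0-1: P1@Q0 runs 1, rem=7, I/O yield, promote→Q0. Q0=[P2,P3,P4,P1] Q1=[] Q2=[]
t=1-4: P2@Q0 runs 3, rem=8, quantum used, demote→Q1. Q0=[P3,P4,P1] Q1=[P2] Q2=[]
t=4-7: P3@Q0 runs 3, rem=1, quantum used, demote→Q1. Q0=[P4,P1] Q1=[P2,P3] Q2=[]
t=7-10: P4@Q0 runs 3, rem=4, quantum used, demote→Q1. Q0=[P1] Q1=[P2,P3,P4] Q2=[]
t=10-11: P1@Q0 runs 1, rem=6, I/O yield, promote→Q0. Q0=[P1] Q1=[P2,P3,P4] Q2=[]
t=11-12: P1@Q0 runs 1, rem=5, I/O yield, promote→Q0. Q0=[P1] Q1=[P2,P3,P4] Q2=[]
t=12-13: P1@Q0 runs 1, rem=4, I/O yield, promote→Q0. Q0=[P1] Q1=[P2,P3,P4] Q2=[]
t=13-14: P1@Q0 runs 1, rem=3, I/O yield, promote→Q0. Q0=[P1] Q1=[P2,P3,P4] Q2=[]
t=14-15: P1@Q0 runs 1, rem=2, I/O yield, promote→Q0. Q0=[P1] Q1=[P2,P3,P4] Q2=[]
t=15-16: P1@Q0 runs 1, rem=1, I/O yield, promote→Q0. Q0=[P1] Q1=[P2,P3,P4] Q2=[]
t=16-17: P1@Q0 runs 1, rem=0, completes. Q0=[] Q1=[P2,P3,P4] Q2=[]
t=17-21: P2@Q1 runs 4, rem=4, quantum used, demote→Q2. Q0=[] Q1=[P3,P4] Q2=[P2]
t=21-22: P3@Q1 runs 1, rem=0, completes. Q0=[] Q1=[P4] Q2=[P2]
t=22-26: P4@Q1 runs 4, rem=0, completes. Q0=[] Q1=[] Q2=[P2]
t=26-30: P2@Q2 runs 4, rem=0, completes. Q0=[] Q1=[] Q2=[]

Answer: 1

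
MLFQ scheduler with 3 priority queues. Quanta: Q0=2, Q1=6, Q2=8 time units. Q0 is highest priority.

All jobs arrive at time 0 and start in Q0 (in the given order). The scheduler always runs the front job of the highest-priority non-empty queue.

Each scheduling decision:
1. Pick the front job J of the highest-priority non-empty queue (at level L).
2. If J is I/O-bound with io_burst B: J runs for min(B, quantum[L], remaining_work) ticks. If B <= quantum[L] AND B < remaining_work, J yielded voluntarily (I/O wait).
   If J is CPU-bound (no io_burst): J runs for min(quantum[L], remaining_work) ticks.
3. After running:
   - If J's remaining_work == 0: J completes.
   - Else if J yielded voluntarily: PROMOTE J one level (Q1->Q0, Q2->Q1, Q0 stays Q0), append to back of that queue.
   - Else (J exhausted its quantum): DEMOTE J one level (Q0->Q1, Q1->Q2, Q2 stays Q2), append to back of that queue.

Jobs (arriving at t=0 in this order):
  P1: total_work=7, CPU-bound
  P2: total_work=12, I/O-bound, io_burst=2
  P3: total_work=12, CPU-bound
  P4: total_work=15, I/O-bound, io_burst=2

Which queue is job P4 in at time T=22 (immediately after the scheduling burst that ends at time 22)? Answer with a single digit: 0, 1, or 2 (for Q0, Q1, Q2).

t=0-2: P1@Q0 runs 2, rem=5, quantum used, demote→Q1. Q0=[P2,P3,P4] Q1=[P1] Q2=[]
t=2-4: P2@Q0 runs 2, rem=10, I/O yield, promote→Q0. Q0=[P3,P4,P2] Q1=[P1] Q2=[]
t=4-6: P3@Q0 runs 2, rem=10, quantum used, demote→Q1. Q0=[P4,P2] Q1=[P1,P3] Q2=[]
t=6-8: P4@Q0 runs 2, rem=13, I/O yield, promote→Q0. Q0=[P2,P4] Q1=[P1,P3] Q2=[]
t=8-10: P2@Q0 runs 2, rem=8, I/O yield, promote→Q0. Q0=[P4,P2] Q1=[P1,P3] Q2=[]
t=10-12: P4@Q0 runs 2, rem=11, I/O yield, promote→Q0. Q0=[P2,P4] Q1=[P1,P3] Q2=[]
t=12-14: P2@Q0 runs 2, rem=6, I/O yield, promote→Q0. Q0=[P4,P2] Q1=[P1,P3] Q2=[]
t=14-16: P4@Q0 runs 2, rem=9, I/O yield, promote→Q0. Q0=[P2,P4] Q1=[P1,P3] Q2=[]
t=16-18: P2@Q0 runs 2, rem=4, I/O yield, promote→Q0. Q0=[P4,P2] Q1=[P1,P3] Q2=[]
t=18-20: P4@Q0 runs 2, rem=7, I/O yield, promote→Q0. Q0=[P2,P4] Q1=[P1,P3] Q2=[]
t=20-22: P2@Q0 runs 2, rem=2, I/O yield, promote→Q0. Q0=[P4,P2] Q1=[P1,P3] Q2=[]
t=22-24: P4@Q0 runs 2, rem=5, I/O yield, promote→Q0. Q0=[P2,P4] Q1=[P1,P3] Q2=[]
t=24-26: P2@Q0 runs 2, rem=0, completes. Q0=[P4] Q1=[P1,P3] Q2=[]
t=26-28: P4@Q0 runs 2, rem=3, I/O yield, promote→Q0. Q0=[P4] Q1=[P1,P3] Q2=[]
t=28-30: P4@Q0 runs 2, rem=1, I/O yield, promote→Q0. Q0=[P4] Q1=[P1,P3] Q2=[]
t=30-31: P4@Q0 runs 1, rem=0, completes. Q0=[] Q1=[P1,P3] Q2=[]
t=31-36: P1@Q1 runs 5, rem=0, completes. Q0=[] Q1=[P3] Q2=[]
t=36-42: P3@Q1 runs 6, rem=4, quantum used, demote→Q2. Q0=[] Q1=[] Q2=[P3]
t=42-46: P3@Q2 runs 4, rem=0, completes. Q0=[] Q1=[] Q2=[]

Answer: 0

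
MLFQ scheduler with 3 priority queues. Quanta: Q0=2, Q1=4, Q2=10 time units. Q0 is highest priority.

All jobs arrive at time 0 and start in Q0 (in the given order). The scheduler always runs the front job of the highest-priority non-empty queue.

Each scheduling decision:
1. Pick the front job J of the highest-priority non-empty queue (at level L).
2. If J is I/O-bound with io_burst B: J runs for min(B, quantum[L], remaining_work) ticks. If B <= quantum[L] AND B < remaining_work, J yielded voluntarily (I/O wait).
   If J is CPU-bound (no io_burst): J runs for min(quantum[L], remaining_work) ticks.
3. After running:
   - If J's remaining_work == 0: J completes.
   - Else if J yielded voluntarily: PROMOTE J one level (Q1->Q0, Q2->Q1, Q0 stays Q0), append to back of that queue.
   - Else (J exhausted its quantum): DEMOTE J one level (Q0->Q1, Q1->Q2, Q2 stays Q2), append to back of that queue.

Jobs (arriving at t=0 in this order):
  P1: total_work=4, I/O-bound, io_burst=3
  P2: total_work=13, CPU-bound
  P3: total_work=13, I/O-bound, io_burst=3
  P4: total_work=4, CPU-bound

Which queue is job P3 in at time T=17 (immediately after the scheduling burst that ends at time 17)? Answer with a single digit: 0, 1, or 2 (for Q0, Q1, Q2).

t=0-2: P1@Q0 runs 2, rem=2, quantum used, demote→Q1. Q0=[P2,P3,P4] Q1=[P1] Q2=[]
t=2-4: P2@Q0 runs 2, rem=11, quantum used, demote→Q1. Q0=[P3,P4] Q1=[P1,P2] Q2=[]
t=4-6: P3@Q0 runs 2, rem=11, quantum used, demote→Q1. Q0=[P4] Q1=[P1,P2,P3] Q2=[]
t=6-8: P4@Q0 runs 2, rem=2, quantum used, demote→Q1. Q0=[] Q1=[P1,P2,P3,P4] Q2=[]
t=8-10: P1@Q1 runs 2, rem=0, completes. Q0=[] Q1=[P2,P3,P4] Q2=[]
t=10-14: P2@Q1 runs 4, rem=7, quantum used, demote→Q2. Q0=[] Q1=[P3,P4] Q2=[P2]
t=14-17: P3@Q1 runs 3, rem=8, I/O yield, promote→Q0. Q0=[P3] Q1=[P4] Q2=[P2]
t=17-19: P3@Q0 runs 2, rem=6, quantum used, demote→Q1. Q0=[] Q1=[P4,P3] Q2=[P2]
t=19-21: P4@Q1 runs 2, rem=0, completes. Q0=[] Q1=[P3] Q2=[P2]
t=21-24: P3@Q1 runs 3, rem=3, I/O yield, promote→Q0. Q0=[P3] Q1=[] Q2=[P2]
t=24-26: P3@Q0 runs 2, rem=1, quantum used, demote→Q1. Q0=[] Q1=[P3] Q2=[P2]
t=26-27: P3@Q1 runs 1, rem=0, completes. Q0=[] Q1=[] Q2=[P2]
t=27-34: P2@Q2 runs 7, rem=0, completes. Q0=[] Q1=[] Q2=[]

Answer: 0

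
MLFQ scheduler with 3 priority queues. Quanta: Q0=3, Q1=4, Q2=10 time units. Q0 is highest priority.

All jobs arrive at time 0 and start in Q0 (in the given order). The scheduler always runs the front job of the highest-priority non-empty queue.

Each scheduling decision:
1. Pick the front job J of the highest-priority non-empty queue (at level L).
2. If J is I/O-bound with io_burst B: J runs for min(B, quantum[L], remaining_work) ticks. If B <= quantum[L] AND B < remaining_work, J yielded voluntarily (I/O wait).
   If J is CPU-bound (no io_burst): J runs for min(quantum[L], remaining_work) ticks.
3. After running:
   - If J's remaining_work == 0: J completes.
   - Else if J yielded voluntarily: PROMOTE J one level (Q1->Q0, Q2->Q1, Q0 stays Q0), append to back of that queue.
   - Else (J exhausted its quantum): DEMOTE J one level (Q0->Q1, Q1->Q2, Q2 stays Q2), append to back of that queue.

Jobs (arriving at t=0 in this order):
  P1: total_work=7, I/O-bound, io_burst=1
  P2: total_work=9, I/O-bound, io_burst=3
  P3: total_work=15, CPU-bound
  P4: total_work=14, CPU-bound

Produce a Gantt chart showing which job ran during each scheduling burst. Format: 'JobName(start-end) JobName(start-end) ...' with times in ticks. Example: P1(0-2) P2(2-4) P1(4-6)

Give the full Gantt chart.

Answer: P1(0-1) P2(1-4) P3(4-7) P4(7-10) P1(10-11) P2(11-14) P1(14-15) P2(15-18) P1(18-19) P1(19-20) P1(20-21) P1(21-22) P3(22-26) P4(26-30) P3(30-38) P4(38-45)

Derivation:
t=0-1: P1@Q0 runs 1, rem=6, I/O yield, promote→Q0. Q0=[P2,P3,P4,P1] Q1=[] Q2=[]
t=1-4: P2@Q0 runs 3, rem=6, I/O yield, promote→Q0. Q0=[P3,P4,P1,P2] Q1=[] Q2=[]
t=4-7: P3@Q0 runs 3, rem=12, quantum used, demote→Q1. Q0=[P4,P1,P2] Q1=[P3] Q2=[]
t=7-10: P4@Q0 runs 3, rem=11, quantum used, demote→Q1. Q0=[P1,P2] Q1=[P3,P4] Q2=[]
t=10-11: P1@Q0 runs 1, rem=5, I/O yield, promote→Q0. Q0=[P2,P1] Q1=[P3,P4] Q2=[]
t=11-14: P2@Q0 runs 3, rem=3, I/O yield, promote→Q0. Q0=[P1,P2] Q1=[P3,P4] Q2=[]
t=14-15: P1@Q0 runs 1, rem=4, I/O yield, promote→Q0. Q0=[P2,P1] Q1=[P3,P4] Q2=[]
t=15-18: P2@Q0 runs 3, rem=0, completes. Q0=[P1] Q1=[P3,P4] Q2=[]
t=18-19: P1@Q0 runs 1, rem=3, I/O yield, promote→Q0. Q0=[P1] Q1=[P3,P4] Q2=[]
t=19-20: P1@Q0 runs 1, rem=2, I/O yield, promote→Q0. Q0=[P1] Q1=[P3,P4] Q2=[]
t=20-21: P1@Q0 runs 1, rem=1, I/O yield, promote→Q0. Q0=[P1] Q1=[P3,P4] Q2=[]
t=21-22: P1@Q0 runs 1, rem=0, completes. Q0=[] Q1=[P3,P4] Q2=[]
t=22-26: P3@Q1 runs 4, rem=8, quantum used, demote→Q2. Q0=[] Q1=[P4] Q2=[P3]
t=26-30: P4@Q1 runs 4, rem=7, quantum used, demote→Q2. Q0=[] Q1=[] Q2=[P3,P4]
t=30-38: P3@Q2 runs 8, rem=0, completes. Q0=[] Q1=[] Q2=[P4]
t=38-45: P4@Q2 runs 7, rem=0, completes. Q0=[] Q1=[] Q2=[]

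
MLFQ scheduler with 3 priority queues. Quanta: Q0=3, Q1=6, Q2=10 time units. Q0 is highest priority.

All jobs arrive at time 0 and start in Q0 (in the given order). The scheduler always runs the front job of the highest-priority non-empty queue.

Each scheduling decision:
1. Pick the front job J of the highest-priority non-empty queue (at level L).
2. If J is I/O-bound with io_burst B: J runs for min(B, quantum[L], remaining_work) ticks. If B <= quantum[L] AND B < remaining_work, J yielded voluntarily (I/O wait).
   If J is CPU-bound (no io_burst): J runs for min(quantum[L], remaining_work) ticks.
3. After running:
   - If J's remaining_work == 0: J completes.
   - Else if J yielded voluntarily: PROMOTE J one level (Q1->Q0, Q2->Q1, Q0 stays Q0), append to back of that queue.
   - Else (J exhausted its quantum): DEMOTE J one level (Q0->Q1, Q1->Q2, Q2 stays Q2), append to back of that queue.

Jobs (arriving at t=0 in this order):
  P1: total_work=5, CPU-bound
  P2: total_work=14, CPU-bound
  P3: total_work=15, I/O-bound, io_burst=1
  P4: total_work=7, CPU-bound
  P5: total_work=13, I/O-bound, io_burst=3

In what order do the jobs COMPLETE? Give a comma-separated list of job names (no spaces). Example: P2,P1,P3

t=0-3: P1@Q0 runs 3, rem=2, quantum used, demote→Q1. Q0=[P2,P3,P4,P5] Q1=[P1] Q2=[]
t=3-6: P2@Q0 runs 3, rem=11, quantum used, demote→Q1. Q0=[P3,P4,P5] Q1=[P1,P2] Q2=[]
t=6-7: P3@Q0 runs 1, rem=14, I/O yield, promote→Q0. Q0=[P4,P5,P3] Q1=[P1,P2] Q2=[]
t=7-10: P4@Q0 runs 3, rem=4, quantum used, demote→Q1. Q0=[P5,P3] Q1=[P1,P2,P4] Q2=[]
t=10-13: P5@Q0 runs 3, rem=10, I/O yield, promote→Q0. Q0=[P3,P5] Q1=[P1,P2,P4] Q2=[]
t=13-14: P3@Q0 runs 1, rem=13, I/O yield, promote→Q0. Q0=[P5,P3] Q1=[P1,P2,P4] Q2=[]
t=14-17: P5@Q0 runs 3, rem=7, I/O yield, promote→Q0. Q0=[P3,P5] Q1=[P1,P2,P4] Q2=[]
t=17-18: P3@Q0 runs 1, rem=12, I/O yield, promote→Q0. Q0=[P5,P3] Q1=[P1,P2,P4] Q2=[]
t=18-21: P5@Q0 runs 3, rem=4, I/O yield, promote→Q0. Q0=[P3,P5] Q1=[P1,P2,P4] Q2=[]
t=21-22: P3@Q0 runs 1, rem=11, I/O yield, promote→Q0. Q0=[P5,P3] Q1=[P1,P2,P4] Q2=[]
t=22-25: P5@Q0 runs 3, rem=1, I/O yield, promote→Q0. Q0=[P3,P5] Q1=[P1,P2,P4] Q2=[]
t=25-26: P3@Q0 runs 1, rem=10, I/O yield, promote→Q0. Q0=[P5,P3] Q1=[P1,P2,P4] Q2=[]
t=26-27: P5@Q0 runs 1, rem=0, completes. Q0=[P3] Q1=[P1,P2,P4] Q2=[]
t=27-28: P3@Q0 runs 1, rem=9, I/O yield, promote→Q0. Q0=[P3] Q1=[P1,P2,P4] Q2=[]
t=28-29: P3@Q0 runs 1, rem=8, I/O yield, promote→Q0. Q0=[P3] Q1=[P1,P2,P4] Q2=[]
t=29-30: P3@Q0 runs 1, rem=7, I/O yield, promote→Q0. Q0=[P3] Q1=[P1,P2,P4] Q2=[]
t=30-31: P3@Q0 runs 1, rem=6, I/O yield, promote→Q0. Q0=[P3] Q1=[P1,P2,P4] Q2=[]
t=31-32: P3@Q0 runs 1, rem=5, I/O yield, promote→Q0. Q0=[P3] Q1=[P1,P2,P4] Q2=[]
t=32-33: P3@Q0 runs 1, rem=4, I/O yield, promote→Q0. Q0=[P3] Q1=[P1,P2,P4] Q2=[]
t=33-34: P3@Q0 runs 1, rem=3, I/O yield, promote→Q0. Q0=[P3] Q1=[P1,P2,P4] Q2=[]
t=34-35: P3@Q0 runs 1, rem=2, I/O yield, promote→Q0. Q0=[P3] Q1=[P1,P2,P4] Q2=[]
t=35-36: P3@Q0 runs 1, rem=1, I/O yield, promote→Q0. Q0=[P3] Q1=[P1,P2,P4] Q2=[]
t=36-37: P3@Q0 runs 1, rem=0, completes. Q0=[] Q1=[P1,P2,P4] Q2=[]
t=37-39: P1@Q1 runs 2, rem=0, completes. Q0=[] Q1=[P2,P4] Q2=[]
t=39-45: P2@Q1 runs 6, rem=5, quantum used, demote→Q2. Q0=[] Q1=[P4] Q2=[P2]
t=45-49: P4@Q1 runs 4, rem=0, completes. Q0=[] Q1=[] Q2=[P2]
t=49-54: P2@Q2 runs 5, rem=0, completes. Q0=[] Q1=[] Q2=[]

Answer: P5,P3,P1,P4,P2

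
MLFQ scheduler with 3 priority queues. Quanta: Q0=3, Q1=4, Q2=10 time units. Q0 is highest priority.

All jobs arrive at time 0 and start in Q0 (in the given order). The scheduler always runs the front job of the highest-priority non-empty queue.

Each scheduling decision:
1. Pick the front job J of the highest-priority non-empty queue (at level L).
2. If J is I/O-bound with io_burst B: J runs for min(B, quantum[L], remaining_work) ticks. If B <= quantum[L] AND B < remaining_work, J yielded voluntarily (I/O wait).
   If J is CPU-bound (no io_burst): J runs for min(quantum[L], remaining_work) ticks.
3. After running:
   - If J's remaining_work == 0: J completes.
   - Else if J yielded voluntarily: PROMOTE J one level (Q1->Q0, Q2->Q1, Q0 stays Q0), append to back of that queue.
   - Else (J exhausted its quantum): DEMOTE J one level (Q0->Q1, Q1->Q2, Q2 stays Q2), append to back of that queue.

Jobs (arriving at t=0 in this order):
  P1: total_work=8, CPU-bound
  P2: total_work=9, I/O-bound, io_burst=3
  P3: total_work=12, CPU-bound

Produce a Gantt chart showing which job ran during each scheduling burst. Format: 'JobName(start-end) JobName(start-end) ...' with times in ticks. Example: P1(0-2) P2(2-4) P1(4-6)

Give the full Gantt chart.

t=0-3: P1@Q0 runs 3, rem=5, quantum used, demote→Q1. Q0=[P2,P3] Q1=[P1] Q2=[]
t=3-6: P2@Q0 runs 3, rem=6, I/O yield, promote→Q0. Q0=[P3,P2] Q1=[P1] Q2=[]
t=6-9: P3@Q0 runs 3, rem=9, quantum used, demote→Q1. Q0=[P2] Q1=[P1,P3] Q2=[]
t=9-12: P2@Q0 runs 3, rem=3, I/O yield, promote→Q0. Q0=[P2] Q1=[P1,P3] Q2=[]
t=12-15: P2@Q0 runs 3, rem=0, completes. Q0=[] Q1=[P1,P3] Q2=[]
t=15-19: P1@Q1 runs 4, rem=1, quantum used, demote→Q2. Q0=[] Q1=[P3] Q2=[P1]
t=19-23: P3@Q1 runs 4, rem=5, quantum used, demote→Q2. Q0=[] Q1=[] Q2=[P1,P3]
t=23-24: P1@Q2 runs 1, rem=0, completes. Q0=[] Q1=[] Q2=[P3]
t=24-29: P3@Q2 runs 5, rem=0, completes. Q0=[] Q1=[] Q2=[]

Answer: P1(0-3) P2(3-6) P3(6-9) P2(9-12) P2(12-15) P1(15-19) P3(19-23) P1(23-24) P3(24-29)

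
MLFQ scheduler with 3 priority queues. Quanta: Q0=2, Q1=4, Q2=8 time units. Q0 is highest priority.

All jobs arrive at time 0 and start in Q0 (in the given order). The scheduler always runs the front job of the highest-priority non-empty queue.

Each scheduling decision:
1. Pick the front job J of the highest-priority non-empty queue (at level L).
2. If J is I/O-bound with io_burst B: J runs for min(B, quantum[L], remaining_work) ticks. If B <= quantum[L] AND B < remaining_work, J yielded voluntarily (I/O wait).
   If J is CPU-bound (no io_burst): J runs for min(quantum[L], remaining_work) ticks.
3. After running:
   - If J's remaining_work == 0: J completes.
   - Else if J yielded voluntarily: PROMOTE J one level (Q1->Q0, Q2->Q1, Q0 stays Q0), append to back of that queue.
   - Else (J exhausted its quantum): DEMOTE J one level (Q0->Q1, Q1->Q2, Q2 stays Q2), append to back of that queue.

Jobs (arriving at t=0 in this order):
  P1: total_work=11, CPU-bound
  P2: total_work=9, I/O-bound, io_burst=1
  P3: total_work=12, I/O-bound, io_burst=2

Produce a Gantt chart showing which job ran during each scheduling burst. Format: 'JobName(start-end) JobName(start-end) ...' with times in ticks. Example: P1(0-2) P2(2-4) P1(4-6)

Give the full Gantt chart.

t=0-2: P1@Q0 runs 2, rem=9, quantum used, demote→Q1. Q0=[P2,P3] Q1=[P1] Q2=[]
t=2-3: P2@Q0 runs 1, rem=8, I/O yield, promote→Q0. Q0=[P3,P2] Q1=[P1] Q2=[]
t=3-5: P3@Q0 runs 2, rem=10, I/O yield, promote→Q0. Q0=[P2,P3] Q1=[P1] Q2=[]
t=5-6: P2@Q0 runs 1, rem=7, I/O yield, promote→Q0. Q0=[P3,P2] Q1=[P1] Q2=[]
t=6-8: P3@Q0 runs 2, rem=8, I/O yield, promote→Q0. Q0=[P2,P3] Q1=[P1] Q2=[]
t=8-9: P2@Q0 runs 1, rem=6, I/O yield, promote→Q0. Q0=[P3,P2] Q1=[P1] Q2=[]
t=9-11: P3@Q0 runs 2, rem=6, I/O yield, promote→Q0. Q0=[P2,P3] Q1=[P1] Q2=[]
t=11-12: P2@Q0 runs 1, rem=5, I/O yield, promote→Q0. Q0=[P3,P2] Q1=[P1] Q2=[]
t=12-14: P3@Q0 runs 2, rem=4, I/O yield, promote→Q0. Q0=[P2,P3] Q1=[P1] Q2=[]
t=14-15: P2@Q0 runs 1, rem=4, I/O yield, promote→Q0. Q0=[P3,P2] Q1=[P1] Q2=[]
t=15-17: P3@Q0 runs 2, rem=2, I/O yield, promote→Q0. Q0=[P2,P3] Q1=[P1] Q2=[]
t=17-18: P2@Q0 runs 1, rem=3, I/O yield, promote→Q0. Q0=[P3,P2] Q1=[P1] Q2=[]
t=18-20: P3@Q0 runs 2, rem=0, completes. Q0=[P2] Q1=[P1] Q2=[]
t=20-21: P2@Q0 runs 1, rem=2, I/O yield, promote→Q0. Q0=[P2] Q1=[P1] Q2=[]
t=21-22: P2@Q0 runs 1, rem=1, I/O yield, promote→Q0. Q0=[P2] Q1=[P1] Q2=[]
t=22-23: P2@Q0 runs 1, rem=0, completes. Q0=[] Q1=[P1] Q2=[]
t=23-27: P1@Q1 runs 4, rem=5, quantum used, demote→Q2. Q0=[] Q1=[] Q2=[P1]
t=27-32: P1@Q2 runs 5, rem=0, completes. Q0=[] Q1=[] Q2=[]

Answer: P1(0-2) P2(2-3) P3(3-5) P2(5-6) P3(6-8) P2(8-9) P3(9-11) P2(11-12) P3(12-14) P2(14-15) P3(15-17) P2(17-18) P3(18-20) P2(20-21) P2(21-22) P2(22-23) P1(23-27) P1(27-32)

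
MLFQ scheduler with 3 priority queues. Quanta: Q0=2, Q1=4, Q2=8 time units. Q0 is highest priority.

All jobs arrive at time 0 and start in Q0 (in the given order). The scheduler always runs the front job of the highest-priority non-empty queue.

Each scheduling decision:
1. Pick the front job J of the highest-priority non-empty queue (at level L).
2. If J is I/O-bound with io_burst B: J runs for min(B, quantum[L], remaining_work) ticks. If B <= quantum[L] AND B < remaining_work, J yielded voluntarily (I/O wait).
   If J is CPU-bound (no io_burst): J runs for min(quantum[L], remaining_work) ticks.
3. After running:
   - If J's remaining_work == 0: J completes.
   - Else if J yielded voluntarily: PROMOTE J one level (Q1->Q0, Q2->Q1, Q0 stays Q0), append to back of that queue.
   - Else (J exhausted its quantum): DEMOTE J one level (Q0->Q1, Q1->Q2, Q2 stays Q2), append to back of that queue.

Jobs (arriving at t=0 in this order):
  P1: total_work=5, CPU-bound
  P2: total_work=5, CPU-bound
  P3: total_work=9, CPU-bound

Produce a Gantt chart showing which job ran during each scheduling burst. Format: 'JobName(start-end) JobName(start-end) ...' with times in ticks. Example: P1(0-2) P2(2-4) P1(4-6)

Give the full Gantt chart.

t=0-2: P1@Q0 runs 2, rem=3, quantum used, demote→Q1. Q0=[P2,P3] Q1=[P1] Q2=[]
t=2-4: P2@Q0 runs 2, rem=3, quantum used, demote→Q1. Q0=[P3] Q1=[P1,P2] Q2=[]
t=4-6: P3@Q0 runs 2, rem=7, quantum used, demote→Q1. Q0=[] Q1=[P1,P2,P3] Q2=[]
t=6-9: P1@Q1 runs 3, rem=0, completes. Q0=[] Q1=[P2,P3] Q2=[]
t=9-12: P2@Q1 runs 3, rem=0, completes. Q0=[] Q1=[P3] Q2=[]
t=12-16: P3@Q1 runs 4, rem=3, quantum used, demote→Q2. Q0=[] Q1=[] Q2=[P3]
t=16-19: P3@Q2 runs 3, rem=0, completes. Q0=[] Q1=[] Q2=[]

Answer: P1(0-2) P2(2-4) P3(4-6) P1(6-9) P2(9-12) P3(12-16) P3(16-19)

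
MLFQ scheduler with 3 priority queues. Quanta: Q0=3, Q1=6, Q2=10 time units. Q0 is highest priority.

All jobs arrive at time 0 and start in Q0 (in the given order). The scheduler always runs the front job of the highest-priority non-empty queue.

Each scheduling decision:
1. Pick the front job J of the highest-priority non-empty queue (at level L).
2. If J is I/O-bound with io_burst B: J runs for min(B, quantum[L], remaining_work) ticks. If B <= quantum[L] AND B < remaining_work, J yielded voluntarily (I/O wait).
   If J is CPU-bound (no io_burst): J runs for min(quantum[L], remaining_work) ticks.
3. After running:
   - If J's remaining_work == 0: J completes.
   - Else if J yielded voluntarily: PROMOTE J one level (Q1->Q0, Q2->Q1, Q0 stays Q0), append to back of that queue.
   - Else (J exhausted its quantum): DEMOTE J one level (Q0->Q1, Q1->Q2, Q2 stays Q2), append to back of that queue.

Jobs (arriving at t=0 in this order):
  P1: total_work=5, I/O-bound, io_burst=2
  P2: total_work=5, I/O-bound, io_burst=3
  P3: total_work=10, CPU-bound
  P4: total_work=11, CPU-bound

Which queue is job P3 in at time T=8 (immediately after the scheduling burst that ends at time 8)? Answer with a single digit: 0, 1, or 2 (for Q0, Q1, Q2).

t=0-2: P1@Q0 runs 2, rem=3, I/O yield, promote→Q0. Q0=[P2,P3,P4,P1] Q1=[] Q2=[]
t=2-5: P2@Q0 runs 3, rem=2, I/O yield, promote→Q0. Q0=[P3,P4,P1,P2] Q1=[] Q2=[]
t=5-8: P3@Q0 runs 3, rem=7, quantum used, demote→Q1. Q0=[P4,P1,P2] Q1=[P3] Q2=[]
t=8-11: P4@Q0 runs 3, rem=8, quantum used, demote→Q1. Q0=[P1,P2] Q1=[P3,P4] Q2=[]
t=11-13: P1@Q0 runs 2, rem=1, I/O yield, promote→Q0. Q0=[P2,P1] Q1=[P3,P4] Q2=[]
t=13-15: P2@Q0 runs 2, rem=0, completes. Q0=[P1] Q1=[P3,P4] Q2=[]
t=15-16: P1@Q0 runs 1, rem=0, completes. Q0=[] Q1=[P3,P4] Q2=[]
t=16-22: P3@Q1 runs 6, rem=1, quantum used, demote→Q2. Q0=[] Q1=[P4] Q2=[P3]
t=22-28: P4@Q1 runs 6, rem=2, quantum used, demote→Q2. Q0=[] Q1=[] Q2=[P3,P4]
t=28-29: P3@Q2 runs 1, rem=0, completes. Q0=[] Q1=[] Q2=[P4]
t=29-31: P4@Q2 runs 2, rem=0, completes. Q0=[] Q1=[] Q2=[]

Answer: 1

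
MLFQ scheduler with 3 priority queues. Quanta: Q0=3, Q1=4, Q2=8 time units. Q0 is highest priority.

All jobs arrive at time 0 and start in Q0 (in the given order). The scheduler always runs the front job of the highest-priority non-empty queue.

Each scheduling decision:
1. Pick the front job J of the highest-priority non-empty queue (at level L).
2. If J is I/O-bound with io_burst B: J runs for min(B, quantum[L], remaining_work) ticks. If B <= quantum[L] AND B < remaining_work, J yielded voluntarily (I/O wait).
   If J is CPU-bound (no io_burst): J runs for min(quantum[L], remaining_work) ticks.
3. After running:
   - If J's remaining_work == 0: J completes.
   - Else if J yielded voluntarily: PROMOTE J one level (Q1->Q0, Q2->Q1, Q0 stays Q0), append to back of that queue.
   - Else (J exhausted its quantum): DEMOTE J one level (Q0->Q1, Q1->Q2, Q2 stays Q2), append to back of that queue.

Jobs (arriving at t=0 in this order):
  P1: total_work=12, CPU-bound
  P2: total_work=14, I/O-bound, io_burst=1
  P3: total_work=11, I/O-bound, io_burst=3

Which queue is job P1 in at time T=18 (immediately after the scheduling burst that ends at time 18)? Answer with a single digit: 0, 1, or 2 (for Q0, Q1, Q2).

t=0-3: P1@Q0 runs 3, rem=9, quantum used, demote→Q1. Q0=[P2,P3] Q1=[P1] Q2=[]
t=3-4: P2@Q0 runs 1, rem=13, I/O yield, promote→Q0. Q0=[P3,P2] Q1=[P1] Q2=[]
t=4-7: P3@Q0 runs 3, rem=8, I/O yield, promote→Q0. Q0=[P2,P3] Q1=[P1] Q2=[]
t=7-8: P2@Q0 runs 1, rem=12, I/O yield, promote→Q0. Q0=[P3,P2] Q1=[P1] Q2=[]
t=8-11: P3@Q0 runs 3, rem=5, I/O yield, promote→Q0. Q0=[P2,P3] Q1=[P1] Q2=[]
t=11-12: P2@Q0 runs 1, rem=11, I/O yield, promote→Q0. Q0=[P3,P2] Q1=[P1] Q2=[]
t=12-15: P3@Q0 runs 3, rem=2, I/O yield, promote→Q0. Q0=[P2,P3] Q1=[P1] Q2=[]
t=15-16: P2@Q0 runs 1, rem=10, I/O yield, promote→Q0. Q0=[P3,P2] Q1=[P1] Q2=[]
t=16-18: P3@Q0 runs 2, rem=0, completes. Q0=[P2] Q1=[P1] Q2=[]
t=18-19: P2@Q0 runs 1, rem=9, I/O yield, promote→Q0. Q0=[P2] Q1=[P1] Q2=[]
t=19-20: P2@Q0 runs 1, rem=8, I/O yield, promote→Q0. Q0=[P2] Q1=[P1] Q2=[]
t=20-21: P2@Q0 runs 1, rem=7, I/O yield, promote→Q0. Q0=[P2] Q1=[P1] Q2=[]
t=21-22: P2@Q0 runs 1, rem=6, I/O yield, promote→Q0. Q0=[P2] Q1=[P1] Q2=[]
t=22-23: P2@Q0 runs 1, rem=5, I/O yield, promote→Q0. Q0=[P2] Q1=[P1] Q2=[]
t=23-24: P2@Q0 runs 1, rem=4, I/O yield, promote→Q0. Q0=[P2] Q1=[P1] Q2=[]
t=24-25: P2@Q0 runs 1, rem=3, I/O yield, promote→Q0. Q0=[P2] Q1=[P1] Q2=[]
t=25-26: P2@Q0 runs 1, rem=2, I/O yield, promote→Q0. Q0=[P2] Q1=[P1] Q2=[]
t=26-27: P2@Q0 runs 1, rem=1, I/O yield, promote→Q0. Q0=[P2] Q1=[P1] Q2=[]
t=27-28: P2@Q0 runs 1, rem=0, completes. Q0=[] Q1=[P1] Q2=[]
t=28-32: P1@Q1 runs 4, rem=5, quantum used, demote→Q2. Q0=[] Q1=[] Q2=[P1]
t=32-37: P1@Q2 runs 5, rem=0, completes. Q0=[] Q1=[] Q2=[]

Answer: 1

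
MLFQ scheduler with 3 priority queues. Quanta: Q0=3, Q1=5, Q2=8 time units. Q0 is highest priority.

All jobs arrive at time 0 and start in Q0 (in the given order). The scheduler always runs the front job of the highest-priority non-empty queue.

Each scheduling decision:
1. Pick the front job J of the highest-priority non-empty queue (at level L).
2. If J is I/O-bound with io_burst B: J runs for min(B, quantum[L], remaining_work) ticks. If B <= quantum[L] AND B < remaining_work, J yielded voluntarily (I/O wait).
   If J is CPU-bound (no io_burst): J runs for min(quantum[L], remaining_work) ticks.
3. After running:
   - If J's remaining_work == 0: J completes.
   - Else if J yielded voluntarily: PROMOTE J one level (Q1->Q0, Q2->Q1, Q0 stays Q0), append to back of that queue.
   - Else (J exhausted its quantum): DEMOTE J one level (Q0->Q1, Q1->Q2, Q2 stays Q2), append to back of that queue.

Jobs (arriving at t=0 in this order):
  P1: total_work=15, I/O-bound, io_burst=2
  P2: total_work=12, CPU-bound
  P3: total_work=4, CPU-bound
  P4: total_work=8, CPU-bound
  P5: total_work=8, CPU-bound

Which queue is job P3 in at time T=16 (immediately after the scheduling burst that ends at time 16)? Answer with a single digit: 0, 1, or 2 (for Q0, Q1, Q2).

t=0-2: P1@Q0 runs 2, rem=13, I/O yield, promote→Q0. Q0=[P2,P3,P4,P5,P1] Q1=[] Q2=[]
t=2-5: P2@Q0 runs 3, rem=9, quantum used, demote→Q1. Q0=[P3,P4,P5,P1] Q1=[P2] Q2=[]
t=5-8: P3@Q0 runs 3, rem=1, quantum used, demote→Q1. Q0=[P4,P5,P1] Q1=[P2,P3] Q2=[]
t=8-11: P4@Q0 runs 3, rem=5, quantum used, demote→Q1. Q0=[P5,P1] Q1=[P2,P3,P4] Q2=[]
t=11-14: P5@Q0 runs 3, rem=5, quantum used, demote→Q1. Q0=[P1] Q1=[P2,P3,P4,P5] Q2=[]
t=14-16: P1@Q0 runs 2, rem=11, I/O yield, promote→Q0. Q0=[P1] Q1=[P2,P3,P4,P5] Q2=[]
t=16-18: P1@Q0 runs 2, rem=9, I/O yield, promote→Q0. Q0=[P1] Q1=[P2,P3,P4,P5] Q2=[]
t=18-20: P1@Q0 runs 2, rem=7, I/O yield, promote→Q0. Q0=[P1] Q1=[P2,P3,P4,P5] Q2=[]
t=20-22: P1@Q0 runs 2, rem=5, I/O yield, promote→Q0. Q0=[P1] Q1=[P2,P3,P4,P5] Q2=[]
t=22-24: P1@Q0 runs 2, rem=3, I/O yield, promote→Q0. Q0=[P1] Q1=[P2,P3,P4,P5] Q2=[]
t=24-26: P1@Q0 runs 2, rem=1, I/O yield, promote→Q0. Q0=[P1] Q1=[P2,P3,P4,P5] Q2=[]
t=26-27: P1@Q0 runs 1, rem=0, completes. Q0=[] Q1=[P2,P3,P4,P5] Q2=[]
t=27-32: P2@Q1 runs 5, rem=4, quantum used, demote→Q2. Q0=[] Q1=[P3,P4,P5] Q2=[P2]
t=32-33: P3@Q1 runs 1, rem=0, completes. Q0=[] Q1=[P4,P5] Q2=[P2]
t=33-38: P4@Q1 runs 5, rem=0, completes. Q0=[] Q1=[P5] Q2=[P2]
t=38-43: P5@Q1 runs 5, rem=0, completes. Q0=[] Q1=[] Q2=[P2]
t=43-47: P2@Q2 runs 4, rem=0, completes. Q0=[] Q1=[] Q2=[]

Answer: 1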